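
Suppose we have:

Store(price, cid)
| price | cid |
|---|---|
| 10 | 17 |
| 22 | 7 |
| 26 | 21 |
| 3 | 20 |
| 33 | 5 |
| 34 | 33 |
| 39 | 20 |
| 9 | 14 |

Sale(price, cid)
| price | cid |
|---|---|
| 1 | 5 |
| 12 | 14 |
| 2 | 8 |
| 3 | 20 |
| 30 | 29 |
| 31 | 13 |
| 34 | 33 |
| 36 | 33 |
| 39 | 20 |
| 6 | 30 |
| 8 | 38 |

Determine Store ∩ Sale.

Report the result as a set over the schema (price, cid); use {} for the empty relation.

{(3, 20), (34, 33), (39, 20)}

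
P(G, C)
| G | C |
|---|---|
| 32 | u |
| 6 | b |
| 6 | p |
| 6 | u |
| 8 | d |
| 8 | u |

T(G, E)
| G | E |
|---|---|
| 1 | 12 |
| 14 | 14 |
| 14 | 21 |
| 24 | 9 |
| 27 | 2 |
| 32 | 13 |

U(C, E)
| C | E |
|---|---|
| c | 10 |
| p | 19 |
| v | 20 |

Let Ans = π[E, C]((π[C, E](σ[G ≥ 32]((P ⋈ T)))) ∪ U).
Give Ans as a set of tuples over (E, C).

Joining P and T on G yields {(32, u, 13)}.
Filtering on G ≥ 32 leaves {(32, u, 13)}.
Keep only column(s) C, E: {(u, 13)}
Union: {(u, 13)} with {(c, 10), (p, 19), (v, 20)} → {(c, 10), (p, 19), (u, 13), (v, 20)}
Keep only column(s) E, C: {(10, c), (13, u), (19, p), (20, v)}

{(10, c), (13, u), (19, p), (20, v)}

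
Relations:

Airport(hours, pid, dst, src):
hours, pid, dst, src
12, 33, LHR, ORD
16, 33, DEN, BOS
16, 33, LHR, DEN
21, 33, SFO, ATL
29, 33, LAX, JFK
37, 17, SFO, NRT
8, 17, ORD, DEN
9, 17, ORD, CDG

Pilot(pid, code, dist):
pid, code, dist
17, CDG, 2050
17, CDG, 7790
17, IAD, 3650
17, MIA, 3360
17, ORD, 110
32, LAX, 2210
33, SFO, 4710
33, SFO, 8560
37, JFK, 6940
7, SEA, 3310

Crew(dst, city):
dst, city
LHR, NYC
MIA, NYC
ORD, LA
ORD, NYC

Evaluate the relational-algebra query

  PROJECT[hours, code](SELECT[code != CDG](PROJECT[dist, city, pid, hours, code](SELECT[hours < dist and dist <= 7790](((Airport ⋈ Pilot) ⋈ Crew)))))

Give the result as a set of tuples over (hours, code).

{(12, SFO), (16, SFO), (8, IAD), (8, MIA), (8, ORD), (9, IAD), (9, MIA), (9, ORD)}

Natural join on pid: {(12, 33, LHR, ORD, SFO, 4710), (12, 33, LHR, ORD, SFO, 8560), (16, 33, DEN, BOS, SFO, 4710), (16, 33, DEN, BOS, SFO, 8560), (16, 33, LHR, DEN, SFO, 4710), (16, 33, LHR, DEN, SFO, 8560), (21, 33, SFO, ATL, SFO, 4710), (21, 33, SFO, ATL, SFO, 8560), (29, 33, LAX, JFK, SFO, 4710), (29, 33, LAX, JFK, SFO, 8560), (37, 17, SFO, NRT, CDG, 2050), (37, 17, SFO, NRT, CDG, 7790), (37, 17, SFO, NRT, IAD, 3650), (37, 17, SFO, NRT, MIA, 3360), (37, 17, SFO, NRT, ORD, 110), (8, 17, ORD, DEN, CDG, 2050), (8, 17, ORD, DEN, CDG, 7790), (8, 17, ORD, DEN, IAD, 3650), (8, 17, ORD, DEN, MIA, 3360), (8, 17, ORD, DEN, ORD, 110), (9, 17, ORD, CDG, CDG, 2050), (9, 17, ORD, CDG, CDG, 7790), (9, 17, ORD, CDG, IAD, 3650), (9, 17, ORD, CDG, MIA, 3360), (9, 17, ORD, CDG, ORD, 110)}
Natural join on dst: {(12, 33, LHR, ORD, SFO, 4710, NYC), (12, 33, LHR, ORD, SFO, 8560, NYC), (16, 33, LHR, DEN, SFO, 4710, NYC), (16, 33, LHR, DEN, SFO, 8560, NYC), (8, 17, ORD, DEN, CDG, 2050, LA), (8, 17, ORD, DEN, CDG, 2050, NYC), (8, 17, ORD, DEN, CDG, 7790, LA), (8, 17, ORD, DEN, CDG, 7790, NYC), (8, 17, ORD, DEN, IAD, 3650, LA), (8, 17, ORD, DEN, IAD, 3650, NYC), (8, 17, ORD, DEN, MIA, 3360, LA), (8, 17, ORD, DEN, MIA, 3360, NYC), (8, 17, ORD, DEN, ORD, 110, LA), (8, 17, ORD, DEN, ORD, 110, NYC), (9, 17, ORD, CDG, CDG, 2050, LA), (9, 17, ORD, CDG, CDG, 2050, NYC), (9, 17, ORD, CDG, CDG, 7790, LA), (9, 17, ORD, CDG, CDG, 7790, NYC), (9, 17, ORD, CDG, IAD, 3650, LA), (9, 17, ORD, CDG, IAD, 3650, NYC), (9, 17, ORD, CDG, MIA, 3360, LA), (9, 17, ORD, CDG, MIA, 3360, NYC), (9, 17, ORD, CDG, ORD, 110, LA), (9, 17, ORD, CDG, ORD, 110, NYC)}
Selection hours < dist and dist <= 7790: {(12, 33, LHR, ORD, SFO, 4710, NYC), (16, 33, LHR, DEN, SFO, 4710, NYC), (8, 17, ORD, DEN, CDG, 2050, LA), (8, 17, ORD, DEN, CDG, 2050, NYC), (8, 17, ORD, DEN, CDG, 7790, LA), (8, 17, ORD, DEN, CDG, 7790, NYC), (8, 17, ORD, DEN, IAD, 3650, LA), (8, 17, ORD, DEN, IAD, 3650, NYC), (8, 17, ORD, DEN, MIA, 3360, LA), (8, 17, ORD, DEN, MIA, 3360, NYC), (8, 17, ORD, DEN, ORD, 110, LA), (8, 17, ORD, DEN, ORD, 110, NYC), (9, 17, ORD, CDG, CDG, 2050, LA), (9, 17, ORD, CDG, CDG, 2050, NYC), (9, 17, ORD, CDG, CDG, 7790, LA), (9, 17, ORD, CDG, CDG, 7790, NYC), (9, 17, ORD, CDG, IAD, 3650, LA), (9, 17, ORD, CDG, IAD, 3650, NYC), (9, 17, ORD, CDG, MIA, 3360, LA), (9, 17, ORD, CDG, MIA, 3360, NYC), (9, 17, ORD, CDG, ORD, 110, LA), (9, 17, ORD, CDG, ORD, 110, NYC)}
Projecting to dist, city, pid, hours, code: {(110, LA, 17, 8, ORD), (110, LA, 17, 9, ORD), (110, NYC, 17, 8, ORD), (110, NYC, 17, 9, ORD), (2050, LA, 17, 8, CDG), (2050, LA, 17, 9, CDG), (2050, NYC, 17, 8, CDG), (2050, NYC, 17, 9, CDG), (3360, LA, 17, 8, MIA), (3360, LA, 17, 9, MIA), (3360, NYC, 17, 8, MIA), (3360, NYC, 17, 9, MIA), (3650, LA, 17, 8, IAD), (3650, LA, 17, 9, IAD), (3650, NYC, 17, 8, IAD), (3650, NYC, 17, 9, IAD), (4710, NYC, 33, 12, SFO), (4710, NYC, 33, 16, SFO), (7790, LA, 17, 8, CDG), (7790, LA, 17, 9, CDG), (7790, NYC, 17, 8, CDG), (7790, NYC, 17, 9, CDG)}
Selection code != CDG: {(110, LA, 17, 8, ORD), (110, LA, 17, 9, ORD), (110, NYC, 17, 8, ORD), (110, NYC, 17, 9, ORD), (3360, LA, 17, 8, MIA), (3360, LA, 17, 9, MIA), (3360, NYC, 17, 8, MIA), (3360, NYC, 17, 9, MIA), (3650, LA, 17, 8, IAD), (3650, LA, 17, 9, IAD), (3650, NYC, 17, 8, IAD), (3650, NYC, 17, 9, IAD), (4710, NYC, 33, 12, SFO), (4710, NYC, 33, 16, SFO)}
Projecting to hours, code (6 duplicate(s) eliminated): {(12, SFO), (16, SFO), (8, IAD), (8, MIA), (8, ORD), (9, IAD), (9, MIA), (9, ORD)}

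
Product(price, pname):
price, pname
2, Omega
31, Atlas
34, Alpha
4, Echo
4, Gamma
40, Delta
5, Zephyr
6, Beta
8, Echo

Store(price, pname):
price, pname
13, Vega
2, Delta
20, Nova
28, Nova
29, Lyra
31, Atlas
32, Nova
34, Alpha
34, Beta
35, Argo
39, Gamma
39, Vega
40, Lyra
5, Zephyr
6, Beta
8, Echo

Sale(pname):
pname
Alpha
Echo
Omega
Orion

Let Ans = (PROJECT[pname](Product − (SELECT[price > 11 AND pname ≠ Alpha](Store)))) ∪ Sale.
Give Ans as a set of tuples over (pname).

Selection price > 11 AND pname ≠ Alpha: {(13, Vega), (20, Nova), (28, Nova), (29, Lyra), (31, Atlas), (32, Nova), (34, Beta), (35, Argo), (39, Gamma), (39, Vega), (40, Lyra)}
Set difference of the two operands is {(2, Omega), (34, Alpha), (4, Echo), (4, Gamma), (40, Delta), (5, Zephyr), (6, Beta), (8, Echo)}.
Keep only column(s) pname (1 duplicate(s) eliminated): {Alpha, Beta, Delta, Echo, Gamma, Omega, Zephyr}
Set union of the two operands is {Alpha, Beta, Delta, Echo, Gamma, Omega, Orion, Zephyr}.

{Alpha, Beta, Delta, Echo, Gamma, Omega, Orion, Zephyr}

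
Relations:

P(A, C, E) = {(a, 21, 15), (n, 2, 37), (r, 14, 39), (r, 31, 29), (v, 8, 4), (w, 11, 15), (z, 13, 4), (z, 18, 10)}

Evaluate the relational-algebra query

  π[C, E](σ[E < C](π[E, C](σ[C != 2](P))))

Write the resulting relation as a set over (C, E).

Apply σ_{C != 2}; surviving tuples: {(a, 21, 15), (r, 14, 39), (r, 31, 29), (v, 8, 4), (w, 11, 15), (z, 13, 4), (z, 18, 10)}
Keep only column(s) E, C: {(10, 18), (15, 11), (15, 21), (29, 31), (39, 14), (4, 13), (4, 8)}
Apply σ_{E < C}; surviving tuples: {(10, 18), (15, 21), (29, 31), (4, 13), (4, 8)}
Keep only column(s) C, E: {(13, 4), (18, 10), (21, 15), (31, 29), (8, 4)}

{(13, 4), (18, 10), (21, 15), (31, 29), (8, 4)}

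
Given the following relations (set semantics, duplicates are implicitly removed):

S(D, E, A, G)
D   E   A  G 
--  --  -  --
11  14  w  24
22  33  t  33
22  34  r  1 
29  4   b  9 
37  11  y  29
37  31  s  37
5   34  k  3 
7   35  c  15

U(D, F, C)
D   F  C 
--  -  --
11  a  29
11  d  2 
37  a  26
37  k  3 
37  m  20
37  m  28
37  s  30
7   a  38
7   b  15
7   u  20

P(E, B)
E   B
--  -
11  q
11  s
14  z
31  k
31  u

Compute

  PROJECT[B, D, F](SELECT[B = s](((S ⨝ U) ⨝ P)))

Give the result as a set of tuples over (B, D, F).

Joining S and U on D yields {(11, 14, w, 24, a, 29), (11, 14, w, 24, d, 2), (37, 11, y, 29, a, 26), (37, 11, y, 29, k, 3), (37, 11, y, 29, m, 20), (37, 11, y, 29, m, 28), (37, 11, y, 29, s, 30), (37, 31, s, 37, a, 26), (37, 31, s, 37, k, 3), (37, 31, s, 37, m, 20), (37, 31, s, 37, m, 28), (37, 31, s, 37, s, 30), (7, 35, c, 15, a, 38), (7, 35, c, 15, b, 15), (7, 35, c, 15, u, 20)}.
Joining (S ⨝ U) and P on E yields {(11, 14, w, 24, a, 29, z), (11, 14, w, 24, d, 2, z), (37, 11, y, 29, a, 26, q), (37, 11, y, 29, a, 26, s), (37, 11, y, 29, k, 3, q), (37, 11, y, 29, k, 3, s), (37, 11, y, 29, m, 20, q), (37, 11, y, 29, m, 20, s), (37, 11, y, 29, m, 28, q), (37, 11, y, 29, m, 28, s), (37, 11, y, 29, s, 30, q), (37, 11, y, 29, s, 30, s), (37, 31, s, 37, a, 26, k), (37, 31, s, 37, a, 26, u), (37, 31, s, 37, k, 3, k), (37, 31, s, 37, k, 3, u), (37, 31, s, 37, m, 20, k), (37, 31, s, 37, m, 20, u), (37, 31, s, 37, m, 28, k), (37, 31, s, 37, m, 28, u), (37, 31, s, 37, s, 30, k), (37, 31, s, 37, s, 30, u)}.
Selection B = s: {(37, 11, y, 29, a, 26, s), (37, 11, y, 29, k, 3, s), (37, 11, y, 29, m, 20, s), (37, 11, y, 29, m, 28, s), (37, 11, y, 29, s, 30, s)}
Keep only column(s) B, D, F (1 duplicate(s) eliminated): {(s, 37, a), (s, 37, k), (s, 37, m), (s, 37, s)}

{(s, 37, a), (s, 37, k), (s, 37, m), (s, 37, s)}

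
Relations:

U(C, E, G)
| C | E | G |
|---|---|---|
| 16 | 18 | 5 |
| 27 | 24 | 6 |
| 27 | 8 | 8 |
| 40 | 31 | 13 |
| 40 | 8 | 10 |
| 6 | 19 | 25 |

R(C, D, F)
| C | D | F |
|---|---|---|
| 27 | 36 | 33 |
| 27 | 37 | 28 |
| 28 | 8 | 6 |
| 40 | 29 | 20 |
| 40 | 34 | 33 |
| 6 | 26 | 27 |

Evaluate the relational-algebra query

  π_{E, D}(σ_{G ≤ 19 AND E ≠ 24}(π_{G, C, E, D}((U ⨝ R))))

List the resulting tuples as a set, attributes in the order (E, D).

Natural join on C: {(27, 24, 6, 36, 33), (27, 24, 6, 37, 28), (27, 8, 8, 36, 33), (27, 8, 8, 37, 28), (40, 31, 13, 29, 20), (40, 31, 13, 34, 33), (40, 8, 10, 29, 20), (40, 8, 10, 34, 33), (6, 19, 25, 26, 27)}
Projecting to G, C, E, D: {(10, 40, 8, 29), (10, 40, 8, 34), (13, 40, 31, 29), (13, 40, 31, 34), (25, 6, 19, 26), (6, 27, 24, 36), (6, 27, 24, 37), (8, 27, 8, 36), (8, 27, 8, 37)}
Apply σ_{G ≤ 19 AND E ≠ 24}; surviving tuples: {(10, 40, 8, 29), (10, 40, 8, 34), (13, 40, 31, 29), (13, 40, 31, 34), (8, 27, 8, 36), (8, 27, 8, 37)}
Projecting to E, D: {(31, 29), (31, 34), (8, 29), (8, 34), (8, 36), (8, 37)}

{(31, 29), (31, 34), (8, 29), (8, 34), (8, 36), (8, 37)}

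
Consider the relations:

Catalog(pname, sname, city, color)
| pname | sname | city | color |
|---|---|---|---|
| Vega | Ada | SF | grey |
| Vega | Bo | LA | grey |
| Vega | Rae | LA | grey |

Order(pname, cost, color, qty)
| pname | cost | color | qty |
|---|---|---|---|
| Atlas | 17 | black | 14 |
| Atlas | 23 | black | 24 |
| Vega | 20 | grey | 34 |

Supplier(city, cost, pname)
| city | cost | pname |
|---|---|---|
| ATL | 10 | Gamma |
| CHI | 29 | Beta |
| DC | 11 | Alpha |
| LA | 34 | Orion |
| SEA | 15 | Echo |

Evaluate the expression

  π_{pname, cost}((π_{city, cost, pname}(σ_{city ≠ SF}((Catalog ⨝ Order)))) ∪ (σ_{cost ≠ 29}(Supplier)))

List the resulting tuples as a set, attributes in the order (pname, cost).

Natural join on pname, color: {(Vega, Ada, SF, grey, 20, 34), (Vega, Bo, LA, grey, 20, 34), (Vega, Rae, LA, grey, 20, 34)}
Filtering on city ≠ SF leaves {(Vega, Bo, LA, grey, 20, 34), (Vega, Rae, LA, grey, 20, 34)}.
Projecting to city, cost, pname (1 duplicate(s) eliminated): {(LA, 20, Vega)}
Filtering on cost ≠ 29 leaves {(ATL, 10, Gamma), (DC, 11, Alpha), (LA, 34, Orion), (SEA, 15, Echo)}.
Union: {(LA, 20, Vega)} with {(ATL, 10, Gamma), (DC, 11, Alpha), (LA, 34, Orion), (SEA, 15, Echo)} → {(ATL, 10, Gamma), (DC, 11, Alpha), (LA, 20, Vega), (LA, 34, Orion), (SEA, 15, Echo)}
Projecting to pname, cost: {(Alpha, 11), (Echo, 15), (Gamma, 10), (Orion, 34), (Vega, 20)}

{(Alpha, 11), (Echo, 15), (Gamma, 10), (Orion, 34), (Vega, 20)}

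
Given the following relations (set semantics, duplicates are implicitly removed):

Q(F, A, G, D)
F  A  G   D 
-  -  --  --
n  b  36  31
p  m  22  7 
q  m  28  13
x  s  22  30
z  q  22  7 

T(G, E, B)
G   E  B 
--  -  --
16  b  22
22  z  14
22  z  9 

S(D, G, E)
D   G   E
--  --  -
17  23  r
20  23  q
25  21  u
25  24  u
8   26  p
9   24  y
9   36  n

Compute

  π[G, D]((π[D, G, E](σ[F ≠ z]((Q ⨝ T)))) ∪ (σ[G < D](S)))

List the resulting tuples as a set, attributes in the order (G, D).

{(21, 25), (22, 30), (22, 7), (24, 25)}

Joining Q and T on G yields {(p, m, 22, 7, z, 14), (p, m, 22, 7, z, 9), (x, s, 22, 30, z, 14), (x, s, 22, 30, z, 9), (z, q, 22, 7, z, 14), (z, q, 22, 7, z, 9)}.
Filtering on F ≠ z leaves {(p, m, 22, 7, z, 14), (p, m, 22, 7, z, 9), (x, s, 22, 30, z, 14), (x, s, 22, 30, z, 9)}.
Keep only column(s) D, G, E (2 duplicate(s) eliminated): {(30, 22, z), (7, 22, z)}
Filtering on G < D leaves {(25, 21, u), (25, 24, u)}.
Set union of the two operands is {(25, 21, u), (25, 24, u), (30, 22, z), (7, 22, z)}.
Keep only column(s) G, D: {(21, 25), (22, 30), (22, 7), (24, 25)}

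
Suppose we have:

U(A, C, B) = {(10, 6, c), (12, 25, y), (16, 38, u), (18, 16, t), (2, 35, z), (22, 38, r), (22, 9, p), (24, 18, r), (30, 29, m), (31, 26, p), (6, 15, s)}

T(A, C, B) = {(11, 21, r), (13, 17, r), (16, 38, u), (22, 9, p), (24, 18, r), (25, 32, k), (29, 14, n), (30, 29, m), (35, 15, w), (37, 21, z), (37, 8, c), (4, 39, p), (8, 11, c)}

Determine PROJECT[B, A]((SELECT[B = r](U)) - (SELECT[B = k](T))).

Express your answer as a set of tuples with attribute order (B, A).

{(r, 22), (r, 24)}

Selection B = r: {(22, 38, r), (24, 18, r)}
Selection B = k: {(25, 32, k)}
Difference: {(22, 38, r), (24, 18, r)} with {(25, 32, k)} → {(22, 38, r), (24, 18, r)}
π_{B, A} gives {(r, 22), (r, 24)}.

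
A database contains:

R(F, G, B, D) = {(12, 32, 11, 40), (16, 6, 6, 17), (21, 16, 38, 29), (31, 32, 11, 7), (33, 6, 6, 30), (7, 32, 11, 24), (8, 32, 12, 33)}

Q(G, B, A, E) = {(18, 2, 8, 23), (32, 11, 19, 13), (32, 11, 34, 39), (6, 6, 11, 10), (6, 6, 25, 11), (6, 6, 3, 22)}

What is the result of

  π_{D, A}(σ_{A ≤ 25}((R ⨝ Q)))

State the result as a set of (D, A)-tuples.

{(17, 11), (17, 25), (17, 3), (24, 19), (30, 11), (30, 25), (30, 3), (40, 19), (7, 19)}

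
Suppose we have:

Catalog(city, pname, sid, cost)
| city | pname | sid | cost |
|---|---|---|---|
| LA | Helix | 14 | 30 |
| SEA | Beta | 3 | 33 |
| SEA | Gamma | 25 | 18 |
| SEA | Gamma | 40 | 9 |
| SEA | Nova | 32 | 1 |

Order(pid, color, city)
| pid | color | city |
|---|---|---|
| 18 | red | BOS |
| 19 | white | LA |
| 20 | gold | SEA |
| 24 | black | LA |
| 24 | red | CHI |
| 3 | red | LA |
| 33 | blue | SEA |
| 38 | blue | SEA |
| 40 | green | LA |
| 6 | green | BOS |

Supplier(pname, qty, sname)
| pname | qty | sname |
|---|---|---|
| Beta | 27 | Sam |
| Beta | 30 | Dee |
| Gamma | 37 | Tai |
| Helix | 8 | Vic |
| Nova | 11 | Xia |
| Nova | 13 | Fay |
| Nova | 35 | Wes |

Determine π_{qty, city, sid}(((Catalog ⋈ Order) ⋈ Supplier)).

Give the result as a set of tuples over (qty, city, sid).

{(11, SEA, 32), (13, SEA, 32), (27, SEA, 3), (30, SEA, 3), (35, SEA, 32), (37, SEA, 25), (37, SEA, 40), (8, LA, 14)}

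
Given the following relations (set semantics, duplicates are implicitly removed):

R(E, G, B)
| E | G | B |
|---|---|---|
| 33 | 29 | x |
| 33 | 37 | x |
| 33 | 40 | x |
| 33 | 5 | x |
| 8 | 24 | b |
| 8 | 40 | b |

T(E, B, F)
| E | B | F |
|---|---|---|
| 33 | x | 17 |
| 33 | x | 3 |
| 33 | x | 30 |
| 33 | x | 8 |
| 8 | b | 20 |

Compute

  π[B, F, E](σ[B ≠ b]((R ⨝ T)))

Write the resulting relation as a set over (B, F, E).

{(x, 17, 33), (x, 3, 33), (x, 30, 33), (x, 8, 33)}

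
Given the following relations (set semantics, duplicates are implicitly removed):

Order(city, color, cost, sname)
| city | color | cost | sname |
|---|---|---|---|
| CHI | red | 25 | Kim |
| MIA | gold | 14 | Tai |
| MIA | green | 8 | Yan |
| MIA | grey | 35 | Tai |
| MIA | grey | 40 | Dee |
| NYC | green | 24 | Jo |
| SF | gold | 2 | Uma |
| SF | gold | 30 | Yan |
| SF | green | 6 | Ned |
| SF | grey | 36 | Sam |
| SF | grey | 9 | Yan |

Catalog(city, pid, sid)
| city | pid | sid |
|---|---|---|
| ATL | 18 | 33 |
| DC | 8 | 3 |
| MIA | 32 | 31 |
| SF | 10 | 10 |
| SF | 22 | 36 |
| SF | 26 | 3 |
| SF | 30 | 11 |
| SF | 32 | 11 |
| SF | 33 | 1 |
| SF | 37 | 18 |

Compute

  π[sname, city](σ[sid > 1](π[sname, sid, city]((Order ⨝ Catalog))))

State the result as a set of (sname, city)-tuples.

Natural join on city: {(MIA, gold, 14, Tai, 32, 31), (MIA, green, 8, Yan, 32, 31), (MIA, grey, 35, Tai, 32, 31), (MIA, grey, 40, Dee, 32, 31), (SF, gold, 2, Uma, 10, 10), (SF, gold, 2, Uma, 22, 36), (SF, gold, 2, Uma, 26, 3), (SF, gold, 2, Uma, 30, 11), (SF, gold, 2, Uma, 32, 11), (SF, gold, 2, Uma, 33, 1), (SF, gold, 2, Uma, 37, 18), (SF, gold, 30, Yan, 10, 10), (SF, gold, 30, Yan, 22, 36), (SF, gold, 30, Yan, 26, 3), (SF, gold, 30, Yan, 30, 11), (SF, gold, 30, Yan, 32, 11), (SF, gold, 30, Yan, 33, 1), (SF, gold, 30, Yan, 37, 18), (SF, green, 6, Ned, 10, 10), (SF, green, 6, Ned, 22, 36), (SF, green, 6, Ned, 26, 3), (SF, green, 6, Ned, 30, 11), (SF, green, 6, Ned, 32, 11), (SF, green, 6, Ned, 33, 1), (SF, green, 6, Ned, 37, 18), (SF, grey, 36, Sam, 10, 10), (SF, grey, 36, Sam, 22, 36), (SF, grey, 36, Sam, 26, 3), (SF, grey, 36, Sam, 30, 11), (SF, grey, 36, Sam, 32, 11), (SF, grey, 36, Sam, 33, 1), (SF, grey, 36, Sam, 37, 18), (SF, grey, 9, Yan, 10, 10), (SF, grey, 9, Yan, 22, 36), (SF, grey, 9, Yan, 26, 3), (SF, grey, 9, Yan, 30, 11), (SF, grey, 9, Yan, 32, 11), (SF, grey, 9, Yan, 33, 1), (SF, grey, 9, Yan, 37, 18)}
π[sname, sid, city]: project onto (sname, sid, city) (12 duplicate(s) eliminated) → {(Dee, 31, MIA), (Ned, 1, SF), (Ned, 10, SF), (Ned, 11, SF), (Ned, 18, SF), (Ned, 3, SF), (Ned, 36, SF), (Sam, 1, SF), (Sam, 10, SF), (Sam, 11, SF), (Sam, 18, SF), (Sam, 3, SF), (Sam, 36, SF), (Tai, 31, MIA), (Uma, 1, SF), (Uma, 10, SF), (Uma, 11, SF), (Uma, 18, SF), (Uma, 3, SF), (Uma, 36, SF), (Yan, 1, SF), (Yan, 10, SF), (Yan, 11, SF), (Yan, 18, SF), (Yan, 3, SF), (Yan, 31, MIA), (Yan, 36, SF)}
Apply σ_{sid > 1}; surviving tuples: {(Dee, 31, MIA), (Ned, 10, SF), (Ned, 11, SF), (Ned, 18, SF), (Ned, 3, SF), (Ned, 36, SF), (Sam, 10, SF), (Sam, 11, SF), (Sam, 18, SF), (Sam, 3, SF), (Sam, 36, SF), (Tai, 31, MIA), (Uma, 10, SF), (Uma, 11, SF), (Uma, 18, SF), (Uma, 3, SF), (Uma, 36, SF), (Yan, 10, SF), (Yan, 11, SF), (Yan, 18, SF), (Yan, 3, SF), (Yan, 31, MIA), (Yan, 36, SF)}
π[sname, city]: project onto (sname, city) (16 duplicate(s) eliminated) → {(Dee, MIA), (Ned, SF), (Sam, SF), (Tai, MIA), (Uma, SF), (Yan, MIA), (Yan, SF)}

{(Dee, MIA), (Ned, SF), (Sam, SF), (Tai, MIA), (Uma, SF), (Yan, MIA), (Yan, SF)}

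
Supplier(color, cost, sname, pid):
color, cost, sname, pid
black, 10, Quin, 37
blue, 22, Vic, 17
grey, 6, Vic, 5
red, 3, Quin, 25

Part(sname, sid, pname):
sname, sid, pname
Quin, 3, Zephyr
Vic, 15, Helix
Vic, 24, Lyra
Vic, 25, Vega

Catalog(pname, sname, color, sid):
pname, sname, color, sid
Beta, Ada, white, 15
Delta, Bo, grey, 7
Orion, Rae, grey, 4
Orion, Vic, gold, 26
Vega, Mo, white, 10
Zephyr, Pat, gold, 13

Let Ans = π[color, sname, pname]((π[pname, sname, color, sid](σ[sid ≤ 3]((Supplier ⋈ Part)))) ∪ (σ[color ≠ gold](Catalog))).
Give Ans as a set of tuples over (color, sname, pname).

{(black, Quin, Zephyr), (grey, Bo, Delta), (grey, Rae, Orion), (red, Quin, Zephyr), (white, Ada, Beta), (white, Mo, Vega)}

Supplier ⋈ Part (natural join on sname): {(black, 10, Quin, 37, 3, Zephyr), (blue, 22, Vic, 17, 15, Helix), (blue, 22, Vic, 17, 24, Lyra), (blue, 22, Vic, 17, 25, Vega), (grey, 6, Vic, 5, 15, Helix), (grey, 6, Vic, 5, 24, Lyra), (grey, 6, Vic, 5, 25, Vega), (red, 3, Quin, 25, 3, Zephyr)}
Selection sid ≤ 3: {(black, 10, Quin, 37, 3, Zephyr), (red, 3, Quin, 25, 3, Zephyr)}
Projecting to pname, sname, color, sid: {(Zephyr, Quin, black, 3), (Zephyr, Quin, red, 3)}
Selection color ≠ gold: {(Beta, Ada, white, 15), (Delta, Bo, grey, 7), (Orion, Rae, grey, 4), (Vega, Mo, white, 10)}
Set union of the two operands is {(Beta, Ada, white, 15), (Delta, Bo, grey, 7), (Orion, Rae, grey, 4), (Vega, Mo, white, 10), (Zephyr, Quin, black, 3), (Zephyr, Quin, red, 3)}.
Projecting to color, sname, pname: {(black, Quin, Zephyr), (grey, Bo, Delta), (grey, Rae, Orion), (red, Quin, Zephyr), (white, Ada, Beta), (white, Mo, Vega)}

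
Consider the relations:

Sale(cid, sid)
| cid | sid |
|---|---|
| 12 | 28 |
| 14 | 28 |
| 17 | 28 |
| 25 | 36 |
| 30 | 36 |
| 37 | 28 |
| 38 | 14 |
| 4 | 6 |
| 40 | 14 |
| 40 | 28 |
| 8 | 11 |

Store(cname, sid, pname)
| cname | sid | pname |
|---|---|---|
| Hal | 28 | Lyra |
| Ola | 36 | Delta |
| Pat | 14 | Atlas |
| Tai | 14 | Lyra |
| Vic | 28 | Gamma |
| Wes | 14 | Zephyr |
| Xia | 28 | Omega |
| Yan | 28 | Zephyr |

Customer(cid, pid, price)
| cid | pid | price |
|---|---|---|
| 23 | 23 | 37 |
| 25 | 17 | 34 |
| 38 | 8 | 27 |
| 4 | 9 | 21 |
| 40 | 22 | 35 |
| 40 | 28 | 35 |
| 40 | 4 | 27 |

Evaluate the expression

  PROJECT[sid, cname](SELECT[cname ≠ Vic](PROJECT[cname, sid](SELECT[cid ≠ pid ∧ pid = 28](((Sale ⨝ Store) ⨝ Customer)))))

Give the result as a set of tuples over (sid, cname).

Sale ⋈ Store (natural join on sid): {(12, 28, Hal, Lyra), (12, 28, Vic, Gamma), (12, 28, Xia, Omega), (12, 28, Yan, Zephyr), (14, 28, Hal, Lyra), (14, 28, Vic, Gamma), (14, 28, Xia, Omega), (14, 28, Yan, Zephyr), (17, 28, Hal, Lyra), (17, 28, Vic, Gamma), (17, 28, Xia, Omega), (17, 28, Yan, Zephyr), (25, 36, Ola, Delta), (30, 36, Ola, Delta), (37, 28, Hal, Lyra), (37, 28, Vic, Gamma), (37, 28, Xia, Omega), (37, 28, Yan, Zephyr), (38, 14, Pat, Atlas), (38, 14, Tai, Lyra), (38, 14, Wes, Zephyr), (40, 14, Pat, Atlas), (40, 14, Tai, Lyra), (40, 14, Wes, Zephyr), (40, 28, Hal, Lyra), (40, 28, Vic, Gamma), (40, 28, Xia, Omega), (40, 28, Yan, Zephyr)}
(Sale ⨝ Store) ⋈ Customer (natural join on cid): {(25, 36, Ola, Delta, 17, 34), (38, 14, Pat, Atlas, 8, 27), (38, 14, Tai, Lyra, 8, 27), (38, 14, Wes, Zephyr, 8, 27), (40, 14, Pat, Atlas, 22, 35), (40, 14, Pat, Atlas, 28, 35), (40, 14, Pat, Atlas, 4, 27), (40, 14, Tai, Lyra, 22, 35), (40, 14, Tai, Lyra, 28, 35), (40, 14, Tai, Lyra, 4, 27), (40, 14, Wes, Zephyr, 22, 35), (40, 14, Wes, Zephyr, 28, 35), (40, 14, Wes, Zephyr, 4, 27), (40, 28, Hal, Lyra, 22, 35), (40, 28, Hal, Lyra, 28, 35), (40, 28, Hal, Lyra, 4, 27), (40, 28, Vic, Gamma, 22, 35), (40, 28, Vic, Gamma, 28, 35), (40, 28, Vic, Gamma, 4, 27), (40, 28, Xia, Omega, 22, 35), (40, 28, Xia, Omega, 28, 35), (40, 28, Xia, Omega, 4, 27), (40, 28, Yan, Zephyr, 22, 35), (40, 28, Yan, Zephyr, 28, 35), (40, 28, Yan, Zephyr, 4, 27)}
Selection cid ≠ pid ∧ pid = 28: {(40, 14, Pat, Atlas, 28, 35), (40, 14, Tai, Lyra, 28, 35), (40, 14, Wes, Zephyr, 28, 35), (40, 28, Hal, Lyra, 28, 35), (40, 28, Vic, Gamma, 28, 35), (40, 28, Xia, Omega, 28, 35), (40, 28, Yan, Zephyr, 28, 35)}
Projecting to cname, sid: {(Hal, 28), (Pat, 14), (Tai, 14), (Vic, 28), (Wes, 14), (Xia, 28), (Yan, 28)}
Selection cname ≠ Vic: {(Hal, 28), (Pat, 14), (Tai, 14), (Wes, 14), (Xia, 28), (Yan, 28)}
Projecting to sid, cname: {(14, Pat), (14, Tai), (14, Wes), (28, Hal), (28, Xia), (28, Yan)}

{(14, Pat), (14, Tai), (14, Wes), (28, Hal), (28, Xia), (28, Yan)}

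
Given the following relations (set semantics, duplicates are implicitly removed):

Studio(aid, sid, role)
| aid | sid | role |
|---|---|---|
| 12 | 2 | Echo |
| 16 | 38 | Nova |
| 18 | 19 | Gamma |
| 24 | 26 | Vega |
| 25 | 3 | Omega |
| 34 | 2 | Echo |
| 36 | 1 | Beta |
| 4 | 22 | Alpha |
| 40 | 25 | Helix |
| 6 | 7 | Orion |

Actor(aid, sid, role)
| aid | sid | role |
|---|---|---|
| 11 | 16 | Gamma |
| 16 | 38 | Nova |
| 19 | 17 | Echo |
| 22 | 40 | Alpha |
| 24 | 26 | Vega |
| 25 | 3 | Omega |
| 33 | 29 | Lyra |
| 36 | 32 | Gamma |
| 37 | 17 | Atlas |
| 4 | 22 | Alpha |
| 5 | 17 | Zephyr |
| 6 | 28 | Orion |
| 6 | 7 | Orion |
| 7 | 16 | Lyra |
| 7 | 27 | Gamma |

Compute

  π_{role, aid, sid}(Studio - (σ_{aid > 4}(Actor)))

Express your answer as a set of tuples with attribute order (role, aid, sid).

{(Alpha, 4, 22), (Beta, 36, 1), (Echo, 12, 2), (Echo, 34, 2), (Gamma, 18, 19), (Helix, 40, 25)}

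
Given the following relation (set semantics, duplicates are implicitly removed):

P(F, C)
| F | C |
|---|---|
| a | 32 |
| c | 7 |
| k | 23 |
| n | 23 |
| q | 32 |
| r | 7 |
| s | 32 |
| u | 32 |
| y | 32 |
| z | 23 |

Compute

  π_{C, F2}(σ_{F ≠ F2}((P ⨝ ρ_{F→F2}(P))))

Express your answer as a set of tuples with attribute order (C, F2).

{(23, k), (23, n), (23, z), (32, a), (32, q), (32, s), (32, u), (32, y), (7, c), (7, r)}

ρ[F→F2]: schema becomes (F2, C); tuples unchanged.
P ⋈ ρ_{F→F2}(P) (natural join on C): {(a, 32, a), (a, 32, q), (a, 32, s), (a, 32, u), (a, 32, y), (c, 7, c), (c, 7, r), (k, 23, k), (k, 23, n), (k, 23, z), (n, 23, k), (n, 23, n), (n, 23, z), (q, 32, a), (q, 32, q), (q, 32, s), (q, 32, u), (q, 32, y), (r, 7, c), (r, 7, r), (s, 32, a), (s, 32, q), (s, 32, s), (s, 32, u), (s, 32, y), (u, 32, a), (u, 32, q), (u, 32, s), (u, 32, u), (u, 32, y), (y, 32, a), (y, 32, q), (y, 32, s), (y, 32, u), (y, 32, y), (z, 23, k), (z, 23, n), (z, 23, z)}
σ[F ≠ F2]: keep tuples satisfying F ≠ F2 → {(a, 32, q), (a, 32, s), (a, 32, u), (a, 32, y), (c, 7, r), (k, 23, n), (k, 23, z), (n, 23, k), (n, 23, z), (q, 32, a), (q, 32, s), (q, 32, u), (q, 32, y), (r, 7, c), (s, 32, a), (s, 32, q), (s, 32, u), (s, 32, y), (u, 32, a), (u, 32, q), (u, 32, s), (u, 32, y), (y, 32, a), (y, 32, q), (y, 32, s), (y, 32, u), (z, 23, k), (z, 23, n)}
π_{C, F2} gives {(23, k), (23, n), (23, z), (32, a), (32, q), (32, s), (32, u), (32, y), (7, c), (7, r)} (18 duplicate(s) eliminated).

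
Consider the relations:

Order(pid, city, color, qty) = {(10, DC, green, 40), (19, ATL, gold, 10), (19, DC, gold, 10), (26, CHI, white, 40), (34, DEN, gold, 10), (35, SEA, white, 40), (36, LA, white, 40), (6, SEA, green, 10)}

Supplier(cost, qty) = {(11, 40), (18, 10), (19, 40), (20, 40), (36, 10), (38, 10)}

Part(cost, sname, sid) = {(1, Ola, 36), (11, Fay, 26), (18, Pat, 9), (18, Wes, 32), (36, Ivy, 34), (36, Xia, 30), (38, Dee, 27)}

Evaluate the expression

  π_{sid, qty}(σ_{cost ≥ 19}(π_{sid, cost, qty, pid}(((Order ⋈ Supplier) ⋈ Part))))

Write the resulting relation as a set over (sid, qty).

{(27, 10), (30, 10), (34, 10)}

Natural join on qty: {(10, DC, green, 40, 11), (10, DC, green, 40, 19), (10, DC, green, 40, 20), (19, ATL, gold, 10, 18), (19, ATL, gold, 10, 36), (19, ATL, gold, 10, 38), (19, DC, gold, 10, 18), (19, DC, gold, 10, 36), (19, DC, gold, 10, 38), (26, CHI, white, 40, 11), (26, CHI, white, 40, 19), (26, CHI, white, 40, 20), (34, DEN, gold, 10, 18), (34, DEN, gold, 10, 36), (34, DEN, gold, 10, 38), (35, SEA, white, 40, 11), (35, SEA, white, 40, 19), (35, SEA, white, 40, 20), (36, LA, white, 40, 11), (36, LA, white, 40, 19), (36, LA, white, 40, 20), (6, SEA, green, 10, 18), (6, SEA, green, 10, 36), (6, SEA, green, 10, 38)}
Natural join on cost: {(10, DC, green, 40, 11, Fay, 26), (19, ATL, gold, 10, 18, Pat, 9), (19, ATL, gold, 10, 18, Wes, 32), (19, ATL, gold, 10, 36, Ivy, 34), (19, ATL, gold, 10, 36, Xia, 30), (19, ATL, gold, 10, 38, Dee, 27), (19, DC, gold, 10, 18, Pat, 9), (19, DC, gold, 10, 18, Wes, 32), (19, DC, gold, 10, 36, Ivy, 34), (19, DC, gold, 10, 36, Xia, 30), (19, DC, gold, 10, 38, Dee, 27), (26, CHI, white, 40, 11, Fay, 26), (34, DEN, gold, 10, 18, Pat, 9), (34, DEN, gold, 10, 18, Wes, 32), (34, DEN, gold, 10, 36, Ivy, 34), (34, DEN, gold, 10, 36, Xia, 30), (34, DEN, gold, 10, 38, Dee, 27), (35, SEA, white, 40, 11, Fay, 26), (36, LA, white, 40, 11, Fay, 26), (6, SEA, green, 10, 18, Pat, 9), (6, SEA, green, 10, 18, Wes, 32), (6, SEA, green, 10, 36, Ivy, 34), (6, SEA, green, 10, 36, Xia, 30), (6, SEA, green, 10, 38, Dee, 27)}
π_{sid, cost, qty, pid} gives {(26, 11, 40, 10), (26, 11, 40, 26), (26, 11, 40, 35), (26, 11, 40, 36), (27, 38, 10, 19), (27, 38, 10, 34), (27, 38, 10, 6), (30, 36, 10, 19), (30, 36, 10, 34), (30, 36, 10, 6), (32, 18, 10, 19), (32, 18, 10, 34), (32, 18, 10, 6), (34, 36, 10, 19), (34, 36, 10, 34), (34, 36, 10, 6), (9, 18, 10, 19), (9, 18, 10, 34), (9, 18, 10, 6)} (5 duplicate(s) eliminated).
Selection cost ≥ 19: {(27, 38, 10, 19), (27, 38, 10, 34), (27, 38, 10, 6), (30, 36, 10, 19), (30, 36, 10, 34), (30, 36, 10, 6), (34, 36, 10, 19), (34, 36, 10, 34), (34, 36, 10, 6)}
π_{sid, qty} gives {(27, 10), (30, 10), (34, 10)} (6 duplicate(s) eliminated).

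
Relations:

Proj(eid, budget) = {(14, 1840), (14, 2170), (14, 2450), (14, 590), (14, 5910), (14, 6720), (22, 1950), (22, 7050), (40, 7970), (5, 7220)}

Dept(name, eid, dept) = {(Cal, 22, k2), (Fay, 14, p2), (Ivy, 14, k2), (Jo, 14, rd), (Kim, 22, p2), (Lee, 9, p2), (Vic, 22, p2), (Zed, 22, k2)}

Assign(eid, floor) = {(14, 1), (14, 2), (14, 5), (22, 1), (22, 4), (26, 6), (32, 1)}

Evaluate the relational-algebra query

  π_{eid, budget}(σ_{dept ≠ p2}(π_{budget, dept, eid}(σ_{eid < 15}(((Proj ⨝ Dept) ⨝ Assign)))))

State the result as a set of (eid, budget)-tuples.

{(14, 1840), (14, 2170), (14, 2450), (14, 590), (14, 5910), (14, 6720)}

Proj ⋈ Dept (natural join on eid): {(14, 1840, Fay, p2), (14, 1840, Ivy, k2), (14, 1840, Jo, rd), (14, 2170, Fay, p2), (14, 2170, Ivy, k2), (14, 2170, Jo, rd), (14, 2450, Fay, p2), (14, 2450, Ivy, k2), (14, 2450, Jo, rd), (14, 590, Fay, p2), (14, 590, Ivy, k2), (14, 590, Jo, rd), (14, 5910, Fay, p2), (14, 5910, Ivy, k2), (14, 5910, Jo, rd), (14, 6720, Fay, p2), (14, 6720, Ivy, k2), (14, 6720, Jo, rd), (22, 1950, Cal, k2), (22, 1950, Kim, p2), (22, 1950, Vic, p2), (22, 1950, Zed, k2), (22, 7050, Cal, k2), (22, 7050, Kim, p2), (22, 7050, Vic, p2), (22, 7050, Zed, k2)}
(Proj ⨝ Dept) ⋈ Assign (natural join on eid): {(14, 1840, Fay, p2, 1), (14, 1840, Fay, p2, 2), (14, 1840, Fay, p2, 5), (14, 1840, Ivy, k2, 1), (14, 1840, Ivy, k2, 2), (14, 1840, Ivy, k2, 5), (14, 1840, Jo, rd, 1), (14, 1840, Jo, rd, 2), (14, 1840, Jo, rd, 5), (14, 2170, Fay, p2, 1), (14, 2170, Fay, p2, 2), (14, 2170, Fay, p2, 5), (14, 2170, Ivy, k2, 1), (14, 2170, Ivy, k2, 2), (14, 2170, Ivy, k2, 5), (14, 2170, Jo, rd, 1), (14, 2170, Jo, rd, 2), (14, 2170, Jo, rd, 5), (14, 2450, Fay, p2, 1), (14, 2450, Fay, p2, 2), (14, 2450, Fay, p2, 5), (14, 2450, Ivy, k2, 1), (14, 2450, Ivy, k2, 2), (14, 2450, Ivy, k2, 5), (14, 2450, Jo, rd, 1), (14, 2450, Jo, rd, 2), (14, 2450, Jo, rd, 5), (14, 590, Fay, p2, 1), (14, 590, Fay, p2, 2), (14, 590, Fay, p2, 5), (14, 590, Ivy, k2, 1), (14, 590, Ivy, k2, 2), (14, 590, Ivy, k2, 5), (14, 590, Jo, rd, 1), (14, 590, Jo, rd, 2), (14, 590, Jo, rd, 5), (14, 5910, Fay, p2, 1), (14, 5910, Fay, p2, 2), (14, 5910, Fay, p2, 5), (14, 5910, Ivy, k2, 1), (14, 5910, Ivy, k2, 2), (14, 5910, Ivy, k2, 5), (14, 5910, Jo, rd, 1), (14, 5910, Jo, rd, 2), (14, 5910, Jo, rd, 5), (14, 6720, Fay, p2, 1), (14, 6720, Fay, p2, 2), (14, 6720, Fay, p2, 5), (14, 6720, Ivy, k2, 1), (14, 6720, Ivy, k2, 2), (14, 6720, Ivy, k2, 5), (14, 6720, Jo, rd, 1), (14, 6720, Jo, rd, 2), (14, 6720, Jo, rd, 5), (22, 1950, Cal, k2, 1), (22, 1950, Cal, k2, 4), (22, 1950, Kim, p2, 1), (22, 1950, Kim, p2, 4), (22, 1950, Vic, p2, 1), (22, 1950, Vic, p2, 4), (22, 1950, Zed, k2, 1), (22, 1950, Zed, k2, 4), (22, 7050, Cal, k2, 1), (22, 7050, Cal, k2, 4), (22, 7050, Kim, p2, 1), (22, 7050, Kim, p2, 4), (22, 7050, Vic, p2, 1), (22, 7050, Vic, p2, 4), (22, 7050, Zed, k2, 1), (22, 7050, Zed, k2, 4)}
Filtering on eid < 15 leaves {(14, 1840, Fay, p2, 1), (14, 1840, Fay, p2, 2), (14, 1840, Fay, p2, 5), (14, 1840, Ivy, k2, 1), (14, 1840, Ivy, k2, 2), (14, 1840, Ivy, k2, 5), (14, 1840, Jo, rd, 1), (14, 1840, Jo, rd, 2), (14, 1840, Jo, rd, 5), (14, 2170, Fay, p2, 1), (14, 2170, Fay, p2, 2), (14, 2170, Fay, p2, 5), (14, 2170, Ivy, k2, 1), (14, 2170, Ivy, k2, 2), (14, 2170, Ivy, k2, 5), (14, 2170, Jo, rd, 1), (14, 2170, Jo, rd, 2), (14, 2170, Jo, rd, 5), (14, 2450, Fay, p2, 1), (14, 2450, Fay, p2, 2), (14, 2450, Fay, p2, 5), (14, 2450, Ivy, k2, 1), (14, 2450, Ivy, k2, 2), (14, 2450, Ivy, k2, 5), (14, 2450, Jo, rd, 1), (14, 2450, Jo, rd, 2), (14, 2450, Jo, rd, 5), (14, 590, Fay, p2, 1), (14, 590, Fay, p2, 2), (14, 590, Fay, p2, 5), (14, 590, Ivy, k2, 1), (14, 590, Ivy, k2, 2), (14, 590, Ivy, k2, 5), (14, 590, Jo, rd, 1), (14, 590, Jo, rd, 2), (14, 590, Jo, rd, 5), (14, 5910, Fay, p2, 1), (14, 5910, Fay, p2, 2), (14, 5910, Fay, p2, 5), (14, 5910, Ivy, k2, 1), (14, 5910, Ivy, k2, 2), (14, 5910, Ivy, k2, 5), (14, 5910, Jo, rd, 1), (14, 5910, Jo, rd, 2), (14, 5910, Jo, rd, 5), (14, 6720, Fay, p2, 1), (14, 6720, Fay, p2, 2), (14, 6720, Fay, p2, 5), (14, 6720, Ivy, k2, 1), (14, 6720, Ivy, k2, 2), (14, 6720, Ivy, k2, 5), (14, 6720, Jo, rd, 1), (14, 6720, Jo, rd, 2), (14, 6720, Jo, rd, 5)}.
π_{budget, dept, eid} gives {(1840, k2, 14), (1840, p2, 14), (1840, rd, 14), (2170, k2, 14), (2170, p2, 14), (2170, rd, 14), (2450, k2, 14), (2450, p2, 14), (2450, rd, 14), (590, k2, 14), (590, p2, 14), (590, rd, 14), (5910, k2, 14), (5910, p2, 14), (5910, rd, 14), (6720, k2, 14), (6720, p2, 14), (6720, rd, 14)} (36 duplicate(s) eliminated).
Filtering on dept ≠ p2 leaves {(1840, k2, 14), (1840, rd, 14), (2170, k2, 14), (2170, rd, 14), (2450, k2, 14), (2450, rd, 14), (590, k2, 14), (590, rd, 14), (5910, k2, 14), (5910, rd, 14), (6720, k2, 14), (6720, rd, 14)}.
π_{eid, budget} gives {(14, 1840), (14, 2170), (14, 2450), (14, 590), (14, 5910), (14, 6720)} (6 duplicate(s) eliminated).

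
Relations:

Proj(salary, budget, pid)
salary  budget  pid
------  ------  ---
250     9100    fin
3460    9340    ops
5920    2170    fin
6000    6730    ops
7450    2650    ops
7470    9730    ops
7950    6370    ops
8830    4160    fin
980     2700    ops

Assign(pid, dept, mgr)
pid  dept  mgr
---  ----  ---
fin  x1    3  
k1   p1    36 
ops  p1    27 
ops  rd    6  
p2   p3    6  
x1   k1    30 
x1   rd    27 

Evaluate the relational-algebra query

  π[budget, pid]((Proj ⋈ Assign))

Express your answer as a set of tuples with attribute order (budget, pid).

{(2170, fin), (2650, ops), (2700, ops), (4160, fin), (6370, ops), (6730, ops), (9100, fin), (9340, ops), (9730, ops)}

Natural join on pid: {(250, 9100, fin, x1, 3), (3460, 9340, ops, p1, 27), (3460, 9340, ops, rd, 6), (5920, 2170, fin, x1, 3), (6000, 6730, ops, p1, 27), (6000, 6730, ops, rd, 6), (7450, 2650, ops, p1, 27), (7450, 2650, ops, rd, 6), (7470, 9730, ops, p1, 27), (7470, 9730, ops, rd, 6), (7950, 6370, ops, p1, 27), (7950, 6370, ops, rd, 6), (8830, 4160, fin, x1, 3), (980, 2700, ops, p1, 27), (980, 2700, ops, rd, 6)}
Projecting to budget, pid (6 duplicate(s) eliminated): {(2170, fin), (2650, ops), (2700, ops), (4160, fin), (6370, ops), (6730, ops), (9100, fin), (9340, ops), (9730, ops)}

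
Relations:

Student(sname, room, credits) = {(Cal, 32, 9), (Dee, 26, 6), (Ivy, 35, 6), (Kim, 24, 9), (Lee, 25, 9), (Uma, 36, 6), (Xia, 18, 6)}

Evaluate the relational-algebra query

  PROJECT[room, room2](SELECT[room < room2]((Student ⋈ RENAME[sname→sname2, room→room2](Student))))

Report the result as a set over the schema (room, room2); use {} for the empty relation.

ρ[sname→sname2, room→room2]: schema becomes (sname2, room2, credits); tuples unchanged.
Joining Student and RENAME[sname→sname2, room→room2](Student) on credits yields {(Cal, 32, 9, Cal, 32), (Cal, 32, 9, Kim, 24), (Cal, 32, 9, Lee, 25), (Dee, 26, 6, Dee, 26), (Dee, 26, 6, Ivy, 35), (Dee, 26, 6, Uma, 36), (Dee, 26, 6, Xia, 18), (Ivy, 35, 6, Dee, 26), (Ivy, 35, 6, Ivy, 35), (Ivy, 35, 6, Uma, 36), (Ivy, 35, 6, Xia, 18), (Kim, 24, 9, Cal, 32), (Kim, 24, 9, Kim, 24), (Kim, 24, 9, Lee, 25), (Lee, 25, 9, Cal, 32), (Lee, 25, 9, Kim, 24), (Lee, 25, 9, Lee, 25), (Uma, 36, 6, Dee, 26), (Uma, 36, 6, Ivy, 35), (Uma, 36, 6, Uma, 36), (Uma, 36, 6, Xia, 18), (Xia, 18, 6, Dee, 26), (Xia, 18, 6, Ivy, 35), (Xia, 18, 6, Uma, 36), (Xia, 18, 6, Xia, 18)}.
σ[room < room2]: keep tuples satisfying room < room2 → {(Dee, 26, 6, Ivy, 35), (Dee, 26, 6, Uma, 36), (Ivy, 35, 6, Uma, 36), (Kim, 24, 9, Cal, 32), (Kim, 24, 9, Lee, 25), (Lee, 25, 9, Cal, 32), (Xia, 18, 6, Dee, 26), (Xia, 18, 6, Ivy, 35), (Xia, 18, 6, Uma, 36)}
π_{room, room2} gives {(18, 26), (18, 35), (18, 36), (24, 25), (24, 32), (25, 32), (26, 35), (26, 36), (35, 36)}.

{(18, 26), (18, 35), (18, 36), (24, 25), (24, 32), (25, 32), (26, 35), (26, 36), (35, 36)}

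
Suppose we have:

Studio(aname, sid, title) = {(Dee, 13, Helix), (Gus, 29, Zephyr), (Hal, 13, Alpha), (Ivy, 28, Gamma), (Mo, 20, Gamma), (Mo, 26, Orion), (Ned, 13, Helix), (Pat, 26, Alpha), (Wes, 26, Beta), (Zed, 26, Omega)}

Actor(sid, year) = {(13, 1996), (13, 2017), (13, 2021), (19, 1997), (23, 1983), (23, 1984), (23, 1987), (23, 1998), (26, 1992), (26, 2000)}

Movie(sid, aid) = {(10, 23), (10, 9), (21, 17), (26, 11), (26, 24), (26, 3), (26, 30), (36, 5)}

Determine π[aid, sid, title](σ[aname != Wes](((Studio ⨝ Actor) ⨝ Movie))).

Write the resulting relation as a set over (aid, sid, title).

Natural join on sid: {(Dee, 13, Helix, 1996), (Dee, 13, Helix, 2017), (Dee, 13, Helix, 2021), (Hal, 13, Alpha, 1996), (Hal, 13, Alpha, 2017), (Hal, 13, Alpha, 2021), (Mo, 26, Orion, 1992), (Mo, 26, Orion, 2000), (Ned, 13, Helix, 1996), (Ned, 13, Helix, 2017), (Ned, 13, Helix, 2021), (Pat, 26, Alpha, 1992), (Pat, 26, Alpha, 2000), (Wes, 26, Beta, 1992), (Wes, 26, Beta, 2000), (Zed, 26, Omega, 1992), (Zed, 26, Omega, 2000)}
Natural join on sid: {(Mo, 26, Orion, 1992, 11), (Mo, 26, Orion, 1992, 24), (Mo, 26, Orion, 1992, 3), (Mo, 26, Orion, 1992, 30), (Mo, 26, Orion, 2000, 11), (Mo, 26, Orion, 2000, 24), (Mo, 26, Orion, 2000, 3), (Mo, 26, Orion, 2000, 30), (Pat, 26, Alpha, 1992, 11), (Pat, 26, Alpha, 1992, 24), (Pat, 26, Alpha, 1992, 3), (Pat, 26, Alpha, 1992, 30), (Pat, 26, Alpha, 2000, 11), (Pat, 26, Alpha, 2000, 24), (Pat, 26, Alpha, 2000, 3), (Pat, 26, Alpha, 2000, 30), (Wes, 26, Beta, 1992, 11), (Wes, 26, Beta, 1992, 24), (Wes, 26, Beta, 1992, 3), (Wes, 26, Beta, 1992, 30), (Wes, 26, Beta, 2000, 11), (Wes, 26, Beta, 2000, 24), (Wes, 26, Beta, 2000, 3), (Wes, 26, Beta, 2000, 30), (Zed, 26, Omega, 1992, 11), (Zed, 26, Omega, 1992, 24), (Zed, 26, Omega, 1992, 3), (Zed, 26, Omega, 1992, 30), (Zed, 26, Omega, 2000, 11), (Zed, 26, Omega, 2000, 24), (Zed, 26, Omega, 2000, 3), (Zed, 26, Omega, 2000, 30)}
Filtering on aname != Wes leaves {(Mo, 26, Orion, 1992, 11), (Mo, 26, Orion, 1992, 24), (Mo, 26, Orion, 1992, 3), (Mo, 26, Orion, 1992, 30), (Mo, 26, Orion, 2000, 11), (Mo, 26, Orion, 2000, 24), (Mo, 26, Orion, 2000, 3), (Mo, 26, Orion, 2000, 30), (Pat, 26, Alpha, 1992, 11), (Pat, 26, Alpha, 1992, 24), (Pat, 26, Alpha, 1992, 3), (Pat, 26, Alpha, 1992, 30), (Pat, 26, Alpha, 2000, 11), (Pat, 26, Alpha, 2000, 24), (Pat, 26, Alpha, 2000, 3), (Pat, 26, Alpha, 2000, 30), (Zed, 26, Omega, 1992, 11), (Zed, 26, Omega, 1992, 24), (Zed, 26, Omega, 1992, 3), (Zed, 26, Omega, 1992, 30), (Zed, 26, Omega, 2000, 11), (Zed, 26, Omega, 2000, 24), (Zed, 26, Omega, 2000, 3), (Zed, 26, Omega, 2000, 30)}.
Keep only column(s) aid, sid, title (12 duplicate(s) eliminated): {(11, 26, Alpha), (11, 26, Omega), (11, 26, Orion), (24, 26, Alpha), (24, 26, Omega), (24, 26, Orion), (3, 26, Alpha), (3, 26, Omega), (3, 26, Orion), (30, 26, Alpha), (30, 26, Omega), (30, 26, Orion)}

{(11, 26, Alpha), (11, 26, Omega), (11, 26, Orion), (24, 26, Alpha), (24, 26, Omega), (24, 26, Orion), (3, 26, Alpha), (3, 26, Omega), (3, 26, Orion), (30, 26, Alpha), (30, 26, Omega), (30, 26, Orion)}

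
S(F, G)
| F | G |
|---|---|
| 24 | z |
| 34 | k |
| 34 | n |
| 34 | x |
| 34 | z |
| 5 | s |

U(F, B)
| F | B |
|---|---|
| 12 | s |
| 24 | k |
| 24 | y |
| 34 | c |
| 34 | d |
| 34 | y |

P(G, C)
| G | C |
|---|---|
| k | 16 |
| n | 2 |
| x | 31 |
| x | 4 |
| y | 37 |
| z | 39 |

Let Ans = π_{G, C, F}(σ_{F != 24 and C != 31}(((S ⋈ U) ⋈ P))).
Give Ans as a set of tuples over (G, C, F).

S ⋈ U (natural join on F): {(24, z, k), (24, z, y), (34, k, c), (34, k, d), (34, k, y), (34, n, c), (34, n, d), (34, n, y), (34, x, c), (34, x, d), (34, x, y), (34, z, c), (34, z, d), (34, z, y)}
(S ⋈ U) ⋈ P (natural join on G): {(24, z, k, 39), (24, z, y, 39), (34, k, c, 16), (34, k, d, 16), (34, k, y, 16), (34, n, c, 2), (34, n, d, 2), (34, n, y, 2), (34, x, c, 31), (34, x, c, 4), (34, x, d, 31), (34, x, d, 4), (34, x, y, 31), (34, x, y, 4), (34, z, c, 39), (34, z, d, 39), (34, z, y, 39)}
Filtering on F != 24 and C != 31 leaves {(34, k, c, 16), (34, k, d, 16), (34, k, y, 16), (34, n, c, 2), (34, n, d, 2), (34, n, y, 2), (34, x, c, 4), (34, x, d, 4), (34, x, y, 4), (34, z, c, 39), (34, z, d, 39), (34, z, y, 39)}.
π_{G, C, F} gives {(k, 16, 34), (n, 2, 34), (x, 4, 34), (z, 39, 34)} (8 duplicate(s) eliminated).

{(k, 16, 34), (n, 2, 34), (x, 4, 34), (z, 39, 34)}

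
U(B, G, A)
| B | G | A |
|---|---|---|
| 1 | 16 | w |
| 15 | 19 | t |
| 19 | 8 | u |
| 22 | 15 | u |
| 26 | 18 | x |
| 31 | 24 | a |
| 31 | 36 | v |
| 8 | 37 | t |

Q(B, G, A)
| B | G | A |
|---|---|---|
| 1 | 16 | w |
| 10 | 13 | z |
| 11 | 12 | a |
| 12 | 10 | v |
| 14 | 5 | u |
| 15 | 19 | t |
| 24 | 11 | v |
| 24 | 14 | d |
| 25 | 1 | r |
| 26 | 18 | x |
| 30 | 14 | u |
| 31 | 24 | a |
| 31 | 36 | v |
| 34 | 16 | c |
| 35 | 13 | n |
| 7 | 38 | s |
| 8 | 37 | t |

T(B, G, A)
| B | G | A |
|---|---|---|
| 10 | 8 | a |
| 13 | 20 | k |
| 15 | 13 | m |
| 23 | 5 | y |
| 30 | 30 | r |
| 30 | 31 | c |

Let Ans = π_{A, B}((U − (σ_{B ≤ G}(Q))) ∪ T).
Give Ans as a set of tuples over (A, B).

{(a, 10), (a, 31), (c, 30), (k, 13), (m, 15), (r, 30), (u, 19), (u, 22), (x, 26), (y, 23)}

Filtering on B ≤ G leaves {(1, 16, w), (10, 13, z), (11, 12, a), (15, 19, t), (31, 36, v), (7, 38, s), (8, 37, t)}.
Taking the difference: {(19, 8, u), (22, 15, u), (26, 18, x), (31, 24, a)}
Taking the union: {(10, 8, a), (13, 20, k), (15, 13, m), (19, 8, u), (22, 15, u), (23, 5, y), (26, 18, x), (30, 30, r), (30, 31, c), (31, 24, a)}
Projecting to A, B: {(a, 10), (a, 31), (c, 30), (k, 13), (m, 15), (r, 30), (u, 19), (u, 22), (x, 26), (y, 23)}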